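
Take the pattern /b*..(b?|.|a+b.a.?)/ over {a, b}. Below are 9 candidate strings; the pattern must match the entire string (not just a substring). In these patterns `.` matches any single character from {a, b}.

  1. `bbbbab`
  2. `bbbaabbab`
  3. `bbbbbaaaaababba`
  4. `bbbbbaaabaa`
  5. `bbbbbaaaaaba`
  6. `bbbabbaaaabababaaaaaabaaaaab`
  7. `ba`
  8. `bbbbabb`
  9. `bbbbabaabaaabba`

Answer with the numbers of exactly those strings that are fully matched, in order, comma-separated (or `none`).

1 → match
2 → match
3 → no match
4 → match
5 → no match
6 → no match
7 → match
8 → match
9 → no match

1, 2, 4, 7, 8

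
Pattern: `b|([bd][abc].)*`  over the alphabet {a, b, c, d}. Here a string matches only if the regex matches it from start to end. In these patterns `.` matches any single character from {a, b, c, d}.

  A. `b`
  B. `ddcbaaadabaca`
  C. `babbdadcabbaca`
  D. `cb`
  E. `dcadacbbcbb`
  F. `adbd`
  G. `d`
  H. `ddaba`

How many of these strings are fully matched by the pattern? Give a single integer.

1

A. `b` → match
B → no match
C → no match
D. `cb` → no match
E. `dcadacbbcbb` → no match
F. `adbd` → no match
G. `d` → no match
H. `ddaba` → no match
Total matched: 1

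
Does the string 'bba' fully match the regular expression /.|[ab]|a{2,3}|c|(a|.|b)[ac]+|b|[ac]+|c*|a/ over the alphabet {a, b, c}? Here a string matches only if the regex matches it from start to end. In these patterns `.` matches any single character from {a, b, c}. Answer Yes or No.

No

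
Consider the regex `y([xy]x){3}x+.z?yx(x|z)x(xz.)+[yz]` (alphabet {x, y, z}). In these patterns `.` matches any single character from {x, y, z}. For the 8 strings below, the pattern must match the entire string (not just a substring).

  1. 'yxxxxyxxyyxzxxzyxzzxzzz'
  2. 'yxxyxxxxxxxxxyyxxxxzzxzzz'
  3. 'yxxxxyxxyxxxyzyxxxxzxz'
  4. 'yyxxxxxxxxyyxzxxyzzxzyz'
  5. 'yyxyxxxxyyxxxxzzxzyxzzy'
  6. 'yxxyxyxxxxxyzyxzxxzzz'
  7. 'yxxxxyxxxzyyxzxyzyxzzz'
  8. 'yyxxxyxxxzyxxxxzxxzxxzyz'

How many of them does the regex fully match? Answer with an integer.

1 → match
2 → match
3 → no match
4 → no match
5 → match
6 → match
7 → no match
8 → match
Total matched: 5

5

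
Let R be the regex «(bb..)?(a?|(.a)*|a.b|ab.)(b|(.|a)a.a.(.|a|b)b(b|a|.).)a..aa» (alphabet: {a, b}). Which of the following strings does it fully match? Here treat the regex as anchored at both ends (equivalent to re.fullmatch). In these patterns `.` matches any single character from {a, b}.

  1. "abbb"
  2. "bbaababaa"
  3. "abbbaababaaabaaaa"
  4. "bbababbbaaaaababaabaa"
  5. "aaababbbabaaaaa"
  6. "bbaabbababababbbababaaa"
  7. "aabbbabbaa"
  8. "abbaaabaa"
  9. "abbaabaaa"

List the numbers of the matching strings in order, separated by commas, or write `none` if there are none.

4, 5

1. "abbb" → no match — must end with "aa"
2. "bbaababaa" → no match
3 → no match
4 → match
5 → match
6 → no match
7. "aabbbabbaa" → no match
8. "abbaaabaa" → no match
9. "abbaabaaa" → no match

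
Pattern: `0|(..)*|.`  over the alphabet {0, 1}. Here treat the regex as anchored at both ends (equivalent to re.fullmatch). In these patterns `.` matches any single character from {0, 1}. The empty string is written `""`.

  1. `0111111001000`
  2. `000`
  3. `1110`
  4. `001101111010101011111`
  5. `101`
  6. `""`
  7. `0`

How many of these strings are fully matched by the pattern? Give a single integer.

1 → no match
2 → no match
3 → match
4 → no match
5 → no match
6 → match
7 → match
Total matched: 3

3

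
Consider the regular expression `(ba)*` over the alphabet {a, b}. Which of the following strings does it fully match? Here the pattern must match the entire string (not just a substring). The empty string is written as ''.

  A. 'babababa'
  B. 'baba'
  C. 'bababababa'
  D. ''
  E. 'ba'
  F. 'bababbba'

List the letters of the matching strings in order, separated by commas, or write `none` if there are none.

A, B, C, D, E

A. 'babababa' → match
B. 'baba' → match
C. 'bababababa' → match
D. '' → match
E. 'ba' → match
F. 'bababbba' → no match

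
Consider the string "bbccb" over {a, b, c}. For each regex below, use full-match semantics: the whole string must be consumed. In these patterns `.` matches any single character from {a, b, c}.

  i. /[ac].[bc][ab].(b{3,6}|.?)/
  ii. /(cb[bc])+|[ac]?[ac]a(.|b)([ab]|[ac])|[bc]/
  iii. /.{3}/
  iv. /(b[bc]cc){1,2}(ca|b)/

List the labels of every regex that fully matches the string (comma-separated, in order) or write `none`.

iv

i → no match
ii → no match
iii → no match
iv → match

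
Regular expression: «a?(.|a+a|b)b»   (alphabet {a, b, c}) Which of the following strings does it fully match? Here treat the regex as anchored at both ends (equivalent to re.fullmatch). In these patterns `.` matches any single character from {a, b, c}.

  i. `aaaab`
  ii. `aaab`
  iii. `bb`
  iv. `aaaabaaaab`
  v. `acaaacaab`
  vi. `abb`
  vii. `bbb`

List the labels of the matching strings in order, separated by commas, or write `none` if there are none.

i, ii, iii, vi

i → match
ii → match
iii → match
iv → no match
v → no match
vi → match
vii → no match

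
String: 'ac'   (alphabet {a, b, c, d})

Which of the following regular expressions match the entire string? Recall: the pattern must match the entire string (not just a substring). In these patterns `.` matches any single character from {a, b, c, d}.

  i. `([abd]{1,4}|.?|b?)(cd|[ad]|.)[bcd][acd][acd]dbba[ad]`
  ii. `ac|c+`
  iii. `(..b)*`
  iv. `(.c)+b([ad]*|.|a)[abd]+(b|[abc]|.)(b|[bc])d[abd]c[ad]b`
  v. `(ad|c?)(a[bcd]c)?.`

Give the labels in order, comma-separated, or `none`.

ii

i → no match
ii → match
iii → no match
iv → no match — must end with 'b'
v → no match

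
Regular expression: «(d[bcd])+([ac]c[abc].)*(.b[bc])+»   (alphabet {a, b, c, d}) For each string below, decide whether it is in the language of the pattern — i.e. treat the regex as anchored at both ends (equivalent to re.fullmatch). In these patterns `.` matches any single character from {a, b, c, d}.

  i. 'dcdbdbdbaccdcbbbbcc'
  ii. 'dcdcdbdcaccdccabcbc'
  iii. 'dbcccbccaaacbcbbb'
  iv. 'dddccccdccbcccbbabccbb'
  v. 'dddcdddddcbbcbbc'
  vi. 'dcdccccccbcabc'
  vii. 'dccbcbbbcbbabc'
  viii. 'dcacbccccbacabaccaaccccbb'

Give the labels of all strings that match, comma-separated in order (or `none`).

i → no match
ii → match
iii → match
iv → match
v → match
vi → match
vii → match
viii → match

ii, iii, iv, v, vi, vii, viii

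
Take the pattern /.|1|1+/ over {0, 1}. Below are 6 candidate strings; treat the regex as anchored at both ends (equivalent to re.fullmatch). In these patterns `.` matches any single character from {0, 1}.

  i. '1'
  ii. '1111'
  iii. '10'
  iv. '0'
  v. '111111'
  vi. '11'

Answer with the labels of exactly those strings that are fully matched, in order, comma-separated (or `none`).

i → match
ii → match
iii → no match
iv → match
v → match
vi → match

i, ii, iv, v, vi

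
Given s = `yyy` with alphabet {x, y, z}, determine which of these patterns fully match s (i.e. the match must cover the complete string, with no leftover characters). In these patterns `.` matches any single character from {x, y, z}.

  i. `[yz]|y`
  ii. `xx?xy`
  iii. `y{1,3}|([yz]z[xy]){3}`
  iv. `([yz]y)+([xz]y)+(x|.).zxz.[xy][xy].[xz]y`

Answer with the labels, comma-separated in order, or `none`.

iii

i → no match
ii → no match — must start with `x`
iii → match
iv → no match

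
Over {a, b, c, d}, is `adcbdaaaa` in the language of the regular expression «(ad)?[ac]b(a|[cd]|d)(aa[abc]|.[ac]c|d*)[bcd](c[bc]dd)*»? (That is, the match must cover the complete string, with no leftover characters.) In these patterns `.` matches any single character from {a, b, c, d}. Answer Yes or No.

No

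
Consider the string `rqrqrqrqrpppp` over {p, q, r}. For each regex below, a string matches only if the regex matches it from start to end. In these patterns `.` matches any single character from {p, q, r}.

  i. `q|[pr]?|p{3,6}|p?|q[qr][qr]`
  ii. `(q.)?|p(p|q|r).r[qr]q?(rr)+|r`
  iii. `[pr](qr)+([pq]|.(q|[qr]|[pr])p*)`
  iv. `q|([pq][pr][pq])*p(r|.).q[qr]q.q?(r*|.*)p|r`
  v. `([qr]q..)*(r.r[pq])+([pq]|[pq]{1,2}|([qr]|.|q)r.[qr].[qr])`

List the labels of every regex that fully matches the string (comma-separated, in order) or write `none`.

i → no match
ii → no match
iii → match
iv → no match
v → no match

iii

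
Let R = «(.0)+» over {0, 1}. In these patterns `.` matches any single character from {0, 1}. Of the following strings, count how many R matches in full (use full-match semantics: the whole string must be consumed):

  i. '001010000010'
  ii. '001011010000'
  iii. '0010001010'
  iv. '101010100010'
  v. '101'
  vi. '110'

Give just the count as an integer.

i → match
ii → no match
iii → match
iv → match
v → no match — must end with '0'
vi → no match
Total matched: 3

3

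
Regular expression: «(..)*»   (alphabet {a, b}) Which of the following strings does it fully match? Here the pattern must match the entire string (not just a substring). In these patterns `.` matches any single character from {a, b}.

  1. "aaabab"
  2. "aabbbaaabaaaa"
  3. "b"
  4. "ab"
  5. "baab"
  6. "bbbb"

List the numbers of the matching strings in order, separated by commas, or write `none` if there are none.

1, 4, 5, 6

1. "aaabab" → match
2 → no match
3. "b" → no match
4. "ab" → match
5. "baab" → match
6. "bbbb" → match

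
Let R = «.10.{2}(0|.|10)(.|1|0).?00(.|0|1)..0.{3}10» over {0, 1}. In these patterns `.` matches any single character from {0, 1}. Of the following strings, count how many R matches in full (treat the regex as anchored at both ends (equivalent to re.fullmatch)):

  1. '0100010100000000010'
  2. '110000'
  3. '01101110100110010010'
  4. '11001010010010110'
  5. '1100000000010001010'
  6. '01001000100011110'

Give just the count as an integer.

1 → match
2. '110000' → no match — must end with '10'
3 → no match
4 → no match
5 → match
6 → no match
Total matched: 2

2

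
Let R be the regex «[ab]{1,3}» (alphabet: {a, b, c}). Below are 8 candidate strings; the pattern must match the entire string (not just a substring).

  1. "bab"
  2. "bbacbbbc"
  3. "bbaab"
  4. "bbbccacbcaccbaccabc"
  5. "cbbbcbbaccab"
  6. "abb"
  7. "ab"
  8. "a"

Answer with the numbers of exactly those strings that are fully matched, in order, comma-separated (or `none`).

1 → match
2 → no match
3 → no match
4 → no match
5 → no match
6 → match
7 → match
8 → match

1, 6, 7, 8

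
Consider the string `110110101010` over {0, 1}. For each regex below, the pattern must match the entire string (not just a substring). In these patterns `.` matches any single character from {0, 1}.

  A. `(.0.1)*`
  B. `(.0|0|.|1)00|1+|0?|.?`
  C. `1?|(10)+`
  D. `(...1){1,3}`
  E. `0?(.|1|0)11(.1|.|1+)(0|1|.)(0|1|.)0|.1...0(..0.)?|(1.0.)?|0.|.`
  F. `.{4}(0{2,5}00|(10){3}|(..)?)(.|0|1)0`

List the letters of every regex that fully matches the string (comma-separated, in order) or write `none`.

F

A → no match
B → no match
C → no match
D → no match — must end with `1`
E → no match
F → match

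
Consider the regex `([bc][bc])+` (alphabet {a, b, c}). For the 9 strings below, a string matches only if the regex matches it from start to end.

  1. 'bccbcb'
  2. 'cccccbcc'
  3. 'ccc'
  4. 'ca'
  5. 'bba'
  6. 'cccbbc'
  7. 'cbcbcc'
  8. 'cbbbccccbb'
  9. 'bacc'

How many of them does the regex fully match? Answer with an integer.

5

1. 'bccbcb' → match
2. 'cccccbcc' → match
3. 'ccc' → no match
4. 'ca' → no match
5. 'bba' → no match
6. 'cccbbc' → match
7. 'cbcbcc' → match
8. 'cbbbccccbb' → match
9. 'bacc' → no match
Total matched: 5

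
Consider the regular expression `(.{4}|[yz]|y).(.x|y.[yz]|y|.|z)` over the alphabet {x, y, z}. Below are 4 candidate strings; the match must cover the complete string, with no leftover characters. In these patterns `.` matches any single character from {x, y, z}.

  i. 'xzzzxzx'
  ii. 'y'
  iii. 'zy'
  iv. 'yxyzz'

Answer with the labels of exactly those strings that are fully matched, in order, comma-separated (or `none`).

i → match
ii → no match
iii → no match
iv → match

i, iv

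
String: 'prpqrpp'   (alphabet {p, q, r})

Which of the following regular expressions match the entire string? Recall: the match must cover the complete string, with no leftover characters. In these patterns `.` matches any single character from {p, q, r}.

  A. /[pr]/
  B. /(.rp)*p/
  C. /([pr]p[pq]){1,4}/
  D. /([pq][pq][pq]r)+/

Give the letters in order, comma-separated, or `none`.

B

A → no match
B → match
C → no match
D → no match — must end with 'r'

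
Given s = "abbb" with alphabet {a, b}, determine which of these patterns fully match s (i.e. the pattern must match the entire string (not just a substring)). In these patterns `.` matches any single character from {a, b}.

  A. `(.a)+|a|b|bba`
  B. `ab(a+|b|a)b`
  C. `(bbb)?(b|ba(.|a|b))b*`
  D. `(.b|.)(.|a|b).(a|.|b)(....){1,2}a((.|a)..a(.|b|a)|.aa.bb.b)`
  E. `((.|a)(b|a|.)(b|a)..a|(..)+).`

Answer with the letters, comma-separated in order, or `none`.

B

A → no match
B → match
C → no match
D → no match
E → no match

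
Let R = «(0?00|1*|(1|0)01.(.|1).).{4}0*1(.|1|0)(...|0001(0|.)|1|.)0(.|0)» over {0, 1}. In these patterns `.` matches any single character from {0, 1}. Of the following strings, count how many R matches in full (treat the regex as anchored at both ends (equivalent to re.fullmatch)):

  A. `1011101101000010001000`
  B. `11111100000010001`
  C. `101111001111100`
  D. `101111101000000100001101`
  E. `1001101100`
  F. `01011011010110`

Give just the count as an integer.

3

A → no match
B → match
C → match
D → match
E → no match
F → no match
Total matched: 3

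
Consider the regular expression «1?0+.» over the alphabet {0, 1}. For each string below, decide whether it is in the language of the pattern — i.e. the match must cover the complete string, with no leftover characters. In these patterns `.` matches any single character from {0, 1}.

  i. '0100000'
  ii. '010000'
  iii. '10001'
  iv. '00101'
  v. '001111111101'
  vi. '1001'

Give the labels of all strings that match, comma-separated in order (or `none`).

i. '0100000' → no match
ii. '010000' → no match
iii. '10001' → match
iv. '00101' → no match
v. '001111111101' → no match
vi. '1001' → match

iii, vi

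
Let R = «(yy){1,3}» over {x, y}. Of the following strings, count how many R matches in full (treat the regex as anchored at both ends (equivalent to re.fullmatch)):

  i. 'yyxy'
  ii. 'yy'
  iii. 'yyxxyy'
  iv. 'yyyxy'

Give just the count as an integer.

1

i → no match — must end with 'yy'
ii → match
iii → no match
iv → no match — must end with 'yy'
Total matched: 1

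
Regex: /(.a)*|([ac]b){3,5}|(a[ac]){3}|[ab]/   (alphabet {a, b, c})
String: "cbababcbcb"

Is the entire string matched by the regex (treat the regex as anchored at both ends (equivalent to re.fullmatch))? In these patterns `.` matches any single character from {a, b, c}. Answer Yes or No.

Yes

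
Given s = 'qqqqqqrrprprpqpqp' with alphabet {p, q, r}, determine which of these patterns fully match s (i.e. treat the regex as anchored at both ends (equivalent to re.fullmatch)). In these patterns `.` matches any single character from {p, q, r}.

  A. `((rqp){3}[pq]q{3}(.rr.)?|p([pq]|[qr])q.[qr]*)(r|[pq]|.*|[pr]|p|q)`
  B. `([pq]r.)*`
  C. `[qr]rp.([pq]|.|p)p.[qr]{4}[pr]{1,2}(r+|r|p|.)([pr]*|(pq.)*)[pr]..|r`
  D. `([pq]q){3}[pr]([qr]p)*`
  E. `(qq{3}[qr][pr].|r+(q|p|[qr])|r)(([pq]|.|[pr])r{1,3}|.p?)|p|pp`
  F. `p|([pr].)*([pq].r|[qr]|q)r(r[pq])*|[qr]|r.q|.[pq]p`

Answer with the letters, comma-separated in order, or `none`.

D

A → no match
B → no match
C → no match
D → match
E → no match
F → no match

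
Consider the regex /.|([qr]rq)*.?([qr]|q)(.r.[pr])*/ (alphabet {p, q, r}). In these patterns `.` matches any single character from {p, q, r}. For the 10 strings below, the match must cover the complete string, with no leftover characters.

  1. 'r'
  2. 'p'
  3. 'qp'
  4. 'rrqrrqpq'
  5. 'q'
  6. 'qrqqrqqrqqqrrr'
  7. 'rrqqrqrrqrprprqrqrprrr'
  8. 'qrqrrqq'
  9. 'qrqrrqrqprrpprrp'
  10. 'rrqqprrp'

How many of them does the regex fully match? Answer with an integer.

1 → match
2 → match
3 → no match
4 → match
5 → match
6 → match
7 → match
8 → match
9 → match
10 → match
Total matched: 9

9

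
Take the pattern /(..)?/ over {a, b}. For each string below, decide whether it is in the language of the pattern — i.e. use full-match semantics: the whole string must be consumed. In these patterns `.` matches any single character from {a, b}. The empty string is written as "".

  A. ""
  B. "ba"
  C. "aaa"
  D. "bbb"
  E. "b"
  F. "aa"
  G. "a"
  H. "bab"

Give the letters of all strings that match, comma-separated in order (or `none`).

A → match
B → match
C → no match
D → no match
E → no match
F → match
G → no match
H → no match

A, B, F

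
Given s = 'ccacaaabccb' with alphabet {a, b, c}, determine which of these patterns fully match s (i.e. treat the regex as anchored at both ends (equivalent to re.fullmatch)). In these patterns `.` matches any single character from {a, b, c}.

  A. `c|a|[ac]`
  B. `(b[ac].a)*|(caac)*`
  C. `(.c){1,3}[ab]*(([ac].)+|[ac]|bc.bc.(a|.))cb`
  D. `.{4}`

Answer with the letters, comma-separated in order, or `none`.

C

A → no match
B → no match
C → match
D → no match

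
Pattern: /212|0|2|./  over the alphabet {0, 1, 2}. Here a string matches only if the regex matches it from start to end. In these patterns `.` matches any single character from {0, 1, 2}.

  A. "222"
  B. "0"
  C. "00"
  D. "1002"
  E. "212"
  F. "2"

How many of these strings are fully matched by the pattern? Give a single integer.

A → no match
B → match
C → no match
D → no match
E → match
F → match
Total matched: 3

3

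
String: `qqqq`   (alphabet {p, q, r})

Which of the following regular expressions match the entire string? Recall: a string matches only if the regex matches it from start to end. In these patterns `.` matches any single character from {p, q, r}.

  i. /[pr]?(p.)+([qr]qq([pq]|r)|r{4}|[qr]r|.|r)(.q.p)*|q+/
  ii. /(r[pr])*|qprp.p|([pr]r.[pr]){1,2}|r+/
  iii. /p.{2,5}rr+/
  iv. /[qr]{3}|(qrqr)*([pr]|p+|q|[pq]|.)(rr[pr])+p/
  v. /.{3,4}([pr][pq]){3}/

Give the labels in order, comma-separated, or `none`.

i → match
ii → no match
iii → no match — must start with `p`
iv → no match
v → no match

i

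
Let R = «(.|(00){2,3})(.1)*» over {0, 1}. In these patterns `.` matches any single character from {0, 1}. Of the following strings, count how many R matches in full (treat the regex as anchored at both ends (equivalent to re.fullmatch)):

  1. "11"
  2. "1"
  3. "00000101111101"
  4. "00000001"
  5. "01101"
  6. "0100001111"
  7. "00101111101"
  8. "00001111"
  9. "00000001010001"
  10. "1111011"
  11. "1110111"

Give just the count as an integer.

7

1. "11" → no match
2. "1" → match
3 → match
4. "00000001" → match
5. "01101" → match
6. "0100001111" → no match
7. "00101111101" → match
8. "00001111" → match
9 → no match
10. "1111011" → no match
11. "1110111" → match
Total matched: 7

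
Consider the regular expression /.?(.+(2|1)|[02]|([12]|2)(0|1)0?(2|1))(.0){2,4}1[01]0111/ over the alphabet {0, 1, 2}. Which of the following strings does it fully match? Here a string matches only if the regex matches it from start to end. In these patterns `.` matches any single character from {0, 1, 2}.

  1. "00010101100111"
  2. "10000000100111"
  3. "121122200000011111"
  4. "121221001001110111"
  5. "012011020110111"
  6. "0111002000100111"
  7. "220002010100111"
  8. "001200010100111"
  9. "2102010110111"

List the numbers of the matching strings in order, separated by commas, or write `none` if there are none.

1 → no match
2 → match
3 → no match — must end with "0111"
4 → no match
5 → match
6 → match
7 → match
8 → match
9 → match

2, 5, 6, 7, 8, 9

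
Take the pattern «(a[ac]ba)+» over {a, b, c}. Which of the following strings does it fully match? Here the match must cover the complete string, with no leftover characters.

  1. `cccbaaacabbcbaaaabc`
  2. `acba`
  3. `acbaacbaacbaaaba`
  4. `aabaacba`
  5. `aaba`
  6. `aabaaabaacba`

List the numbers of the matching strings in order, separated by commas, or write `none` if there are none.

1 → no match — must start with `a`
2. `acba` → match
3 → match
4. `aabaacba` → match
5. `aaba` → match
6. `aabaaabaacba` → match

2, 3, 4, 5, 6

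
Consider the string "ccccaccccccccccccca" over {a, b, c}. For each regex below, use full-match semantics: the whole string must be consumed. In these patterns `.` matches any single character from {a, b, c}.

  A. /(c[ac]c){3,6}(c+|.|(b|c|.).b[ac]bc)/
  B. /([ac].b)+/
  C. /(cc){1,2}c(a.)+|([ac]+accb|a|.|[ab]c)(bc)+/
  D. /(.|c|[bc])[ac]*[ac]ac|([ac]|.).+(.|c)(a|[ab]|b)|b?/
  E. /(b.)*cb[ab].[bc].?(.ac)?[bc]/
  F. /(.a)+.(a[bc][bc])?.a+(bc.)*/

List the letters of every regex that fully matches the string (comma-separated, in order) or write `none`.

A, D

A → match
B → no match — must end with "b"
C → no match
D → match
E → no match
F → no match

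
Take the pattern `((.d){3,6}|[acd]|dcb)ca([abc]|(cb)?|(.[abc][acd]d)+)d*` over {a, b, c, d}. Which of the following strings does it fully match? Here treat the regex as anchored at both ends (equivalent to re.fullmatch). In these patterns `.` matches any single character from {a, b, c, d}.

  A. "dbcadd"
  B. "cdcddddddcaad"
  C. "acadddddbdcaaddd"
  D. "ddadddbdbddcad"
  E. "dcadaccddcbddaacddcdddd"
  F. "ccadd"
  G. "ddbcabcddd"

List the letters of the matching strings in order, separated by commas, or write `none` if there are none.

A → no match
B → no match
C → no match
D → no match
E → no match
F → match
G → no match

F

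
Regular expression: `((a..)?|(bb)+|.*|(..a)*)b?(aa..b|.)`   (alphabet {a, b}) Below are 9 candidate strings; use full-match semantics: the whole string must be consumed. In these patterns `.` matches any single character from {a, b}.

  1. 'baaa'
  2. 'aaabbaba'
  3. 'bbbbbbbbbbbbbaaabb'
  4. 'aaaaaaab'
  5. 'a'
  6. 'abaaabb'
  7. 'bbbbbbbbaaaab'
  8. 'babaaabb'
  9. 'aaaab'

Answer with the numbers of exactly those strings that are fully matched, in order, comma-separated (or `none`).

1, 2, 3, 4, 5, 6, 7, 8, 9

1 → match
2 → match
3 → match
4 → match
5 → match
6 → match
7 → match
8 → match
9 → match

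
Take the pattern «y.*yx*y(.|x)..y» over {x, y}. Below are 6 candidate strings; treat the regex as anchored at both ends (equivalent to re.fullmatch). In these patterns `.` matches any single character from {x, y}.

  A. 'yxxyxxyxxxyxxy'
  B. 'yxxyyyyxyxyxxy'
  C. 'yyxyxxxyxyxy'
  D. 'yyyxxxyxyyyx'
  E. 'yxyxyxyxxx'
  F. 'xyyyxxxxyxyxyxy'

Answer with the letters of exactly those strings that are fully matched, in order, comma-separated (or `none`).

C

A → no match
B → no match
C. 'yyxyxxxyxyxy' → match
D. 'yyyxxxyxyyyx' → no match — must end with 'y'
E. 'yxyxyxyxxx' → no match — must end with 'y'
F → no match — must start with 'y'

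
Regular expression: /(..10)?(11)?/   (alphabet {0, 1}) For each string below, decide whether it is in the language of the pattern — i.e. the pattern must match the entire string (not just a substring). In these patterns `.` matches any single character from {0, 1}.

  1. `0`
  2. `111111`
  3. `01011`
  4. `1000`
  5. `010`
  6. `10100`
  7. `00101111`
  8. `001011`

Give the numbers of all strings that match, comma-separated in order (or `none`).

8

1. `0` → no match
2. `111111` → no match
3. `01011` → no match
4. `1000` → no match
5. `010` → no match
6. `10100` → no match
7. `00101111` → no match
8. `001011` → match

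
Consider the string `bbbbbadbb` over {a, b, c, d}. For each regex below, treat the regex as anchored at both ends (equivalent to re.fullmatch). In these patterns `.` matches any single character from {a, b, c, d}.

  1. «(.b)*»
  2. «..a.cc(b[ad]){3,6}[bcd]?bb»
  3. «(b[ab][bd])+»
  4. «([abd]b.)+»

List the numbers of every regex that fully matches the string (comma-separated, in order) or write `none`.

4

1 → no match
2 → no match
3 → no match
4 → match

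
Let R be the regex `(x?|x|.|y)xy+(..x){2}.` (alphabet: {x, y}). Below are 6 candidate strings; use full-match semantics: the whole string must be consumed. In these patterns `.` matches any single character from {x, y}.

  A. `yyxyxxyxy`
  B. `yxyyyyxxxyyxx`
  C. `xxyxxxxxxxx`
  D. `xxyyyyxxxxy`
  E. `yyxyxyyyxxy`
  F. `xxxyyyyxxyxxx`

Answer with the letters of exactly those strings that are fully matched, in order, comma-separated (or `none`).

A → no match
B → match
C → no match
D → match
E → no match
F → no match

B, D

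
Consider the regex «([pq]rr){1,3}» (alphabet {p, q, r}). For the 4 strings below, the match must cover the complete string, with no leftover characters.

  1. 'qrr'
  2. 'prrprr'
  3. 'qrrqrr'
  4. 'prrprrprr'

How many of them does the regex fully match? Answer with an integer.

4

1. 'qrr' → match
2. 'prrprr' → match
3. 'qrrqrr' → match
4. 'prrprrprr' → match
Total matched: 4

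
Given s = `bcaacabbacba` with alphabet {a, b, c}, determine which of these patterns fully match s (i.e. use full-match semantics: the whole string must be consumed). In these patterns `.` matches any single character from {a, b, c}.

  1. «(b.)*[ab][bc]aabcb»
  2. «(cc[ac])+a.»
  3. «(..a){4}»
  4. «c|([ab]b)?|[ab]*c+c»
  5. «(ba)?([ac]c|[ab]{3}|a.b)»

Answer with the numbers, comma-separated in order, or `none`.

3

1 → no match — must end with `aabcb`
2 → no match — must start with `cc`
3 → match
4 → no match
5 → no match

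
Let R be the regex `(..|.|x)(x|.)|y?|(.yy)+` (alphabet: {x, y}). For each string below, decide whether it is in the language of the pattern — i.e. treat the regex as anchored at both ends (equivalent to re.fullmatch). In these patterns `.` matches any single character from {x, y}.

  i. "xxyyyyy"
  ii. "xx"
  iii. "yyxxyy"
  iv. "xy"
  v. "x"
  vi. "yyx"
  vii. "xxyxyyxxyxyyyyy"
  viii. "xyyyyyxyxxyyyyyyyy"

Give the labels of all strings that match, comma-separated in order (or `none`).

ii, iv, vi

i → no match
ii → match
iii → no match
iv → match
v → no match
vi → match
vii → no match
viii → no match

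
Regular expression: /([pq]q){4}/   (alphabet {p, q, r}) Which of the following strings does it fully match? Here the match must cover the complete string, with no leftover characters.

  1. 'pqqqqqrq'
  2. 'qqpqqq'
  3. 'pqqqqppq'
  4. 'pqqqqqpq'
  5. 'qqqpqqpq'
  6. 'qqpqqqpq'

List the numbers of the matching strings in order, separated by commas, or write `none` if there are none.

4, 6

1. 'pqqqqqrq' → no match
2. 'qqpqqq' → no match
3. 'pqqqqppq' → no match
4. 'pqqqqqpq' → match
5. 'qqqpqqpq' → no match
6. 'qqpqqqpq' → match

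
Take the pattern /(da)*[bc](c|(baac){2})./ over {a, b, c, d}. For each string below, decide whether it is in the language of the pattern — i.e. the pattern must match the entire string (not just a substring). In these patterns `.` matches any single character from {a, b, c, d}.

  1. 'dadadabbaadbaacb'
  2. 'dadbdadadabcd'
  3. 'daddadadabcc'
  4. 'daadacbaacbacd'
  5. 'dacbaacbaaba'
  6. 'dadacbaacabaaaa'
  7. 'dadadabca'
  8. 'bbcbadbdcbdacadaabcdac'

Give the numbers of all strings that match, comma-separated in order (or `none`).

7

1 → no match
2 → no match
3. 'daddadadabcc' → no match
4 → no match
5. 'dacbaacbaaba' → no match
6 → no match
7. 'dadadabca' → match
8 → no match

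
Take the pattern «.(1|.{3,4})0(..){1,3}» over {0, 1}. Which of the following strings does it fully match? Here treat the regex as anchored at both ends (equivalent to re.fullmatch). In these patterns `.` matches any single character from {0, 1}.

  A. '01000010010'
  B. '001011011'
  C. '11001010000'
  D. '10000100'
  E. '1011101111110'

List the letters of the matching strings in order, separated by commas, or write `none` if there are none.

A. '01000010010' → match
B. '001011011' → no match
C. '11001010000' → no match
D. '10000100' → no match
E → no match

A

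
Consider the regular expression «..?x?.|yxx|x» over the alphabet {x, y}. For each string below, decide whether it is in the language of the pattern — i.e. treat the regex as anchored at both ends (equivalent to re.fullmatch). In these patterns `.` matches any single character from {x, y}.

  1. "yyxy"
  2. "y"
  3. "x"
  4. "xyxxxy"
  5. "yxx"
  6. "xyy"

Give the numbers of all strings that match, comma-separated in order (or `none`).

1, 3, 5, 6

1. "yyxy" → match
2. "y" → no match
3. "x" → match
4. "xyxxxy" → no match
5. "yxx" → match
6. "xyy" → match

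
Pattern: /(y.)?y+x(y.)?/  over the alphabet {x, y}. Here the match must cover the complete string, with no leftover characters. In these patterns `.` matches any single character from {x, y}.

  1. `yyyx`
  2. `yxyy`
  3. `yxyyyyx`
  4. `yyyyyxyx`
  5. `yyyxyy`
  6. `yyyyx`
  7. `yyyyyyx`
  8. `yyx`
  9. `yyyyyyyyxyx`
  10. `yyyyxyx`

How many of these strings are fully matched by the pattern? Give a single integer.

10

1 → match
2 → match
3 → match
4 → match
5 → match
6 → match
7 → match
8 → match
9 → match
10 → match
Total matched: 10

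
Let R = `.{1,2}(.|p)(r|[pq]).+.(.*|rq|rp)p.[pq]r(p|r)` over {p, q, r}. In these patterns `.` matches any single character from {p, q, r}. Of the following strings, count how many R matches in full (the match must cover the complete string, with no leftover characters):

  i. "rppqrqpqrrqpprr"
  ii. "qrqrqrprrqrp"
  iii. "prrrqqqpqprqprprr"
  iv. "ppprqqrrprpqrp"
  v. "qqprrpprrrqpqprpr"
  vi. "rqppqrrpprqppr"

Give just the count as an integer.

i → no match
ii. "qrqrqrprrqrp" → no match
iii → match
iv → no match
v → no match
vi → no match
Total matched: 1

1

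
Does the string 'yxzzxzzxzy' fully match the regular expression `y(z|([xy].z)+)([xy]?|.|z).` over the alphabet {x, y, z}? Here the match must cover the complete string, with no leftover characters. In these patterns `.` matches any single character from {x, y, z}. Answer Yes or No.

No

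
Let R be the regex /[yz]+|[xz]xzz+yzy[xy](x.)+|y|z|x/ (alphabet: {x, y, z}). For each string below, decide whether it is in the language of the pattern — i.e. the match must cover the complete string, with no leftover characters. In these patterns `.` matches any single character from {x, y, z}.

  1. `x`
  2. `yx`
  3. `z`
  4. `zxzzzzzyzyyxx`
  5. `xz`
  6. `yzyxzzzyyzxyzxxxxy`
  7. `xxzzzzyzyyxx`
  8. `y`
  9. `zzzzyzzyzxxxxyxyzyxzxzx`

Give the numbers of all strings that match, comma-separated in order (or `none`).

1, 3, 4, 7, 8

1 → match
2 → no match
3 → match
4 → match
5 → no match
6 → no match
7 → match
8 → match
9 → no match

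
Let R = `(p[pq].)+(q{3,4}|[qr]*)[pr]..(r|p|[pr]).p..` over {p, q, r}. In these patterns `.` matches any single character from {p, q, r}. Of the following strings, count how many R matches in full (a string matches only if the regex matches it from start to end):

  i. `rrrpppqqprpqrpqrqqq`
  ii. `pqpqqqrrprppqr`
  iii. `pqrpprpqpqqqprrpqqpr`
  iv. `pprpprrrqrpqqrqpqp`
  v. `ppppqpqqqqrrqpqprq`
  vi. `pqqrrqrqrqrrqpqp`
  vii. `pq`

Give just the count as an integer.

i → no match — must start with `p`
ii → match
iii → no match
iv → match
v → match
vi → match
vii → no match
Total matched: 4

4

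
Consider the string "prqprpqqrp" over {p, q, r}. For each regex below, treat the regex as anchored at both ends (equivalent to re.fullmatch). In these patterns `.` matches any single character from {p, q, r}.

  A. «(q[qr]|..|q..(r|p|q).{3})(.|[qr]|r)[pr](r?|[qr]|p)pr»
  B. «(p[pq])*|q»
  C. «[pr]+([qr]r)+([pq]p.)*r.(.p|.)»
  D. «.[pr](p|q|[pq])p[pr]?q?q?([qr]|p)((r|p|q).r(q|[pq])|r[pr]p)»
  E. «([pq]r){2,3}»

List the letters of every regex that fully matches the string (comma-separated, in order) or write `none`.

A → no match — must end with "pr"
B → no match
C → no match
D → match
E → no match — must end with "r"

D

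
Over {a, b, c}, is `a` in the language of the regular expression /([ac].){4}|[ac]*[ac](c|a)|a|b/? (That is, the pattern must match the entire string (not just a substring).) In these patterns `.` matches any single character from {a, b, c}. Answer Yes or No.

Yes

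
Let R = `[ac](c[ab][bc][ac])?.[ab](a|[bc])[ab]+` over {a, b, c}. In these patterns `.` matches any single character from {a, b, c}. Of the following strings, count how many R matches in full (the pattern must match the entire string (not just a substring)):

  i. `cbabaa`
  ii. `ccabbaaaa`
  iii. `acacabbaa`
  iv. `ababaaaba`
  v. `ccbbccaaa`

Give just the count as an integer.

5

i → match
ii → match
iii → match
iv → match
v → match
Total matched: 5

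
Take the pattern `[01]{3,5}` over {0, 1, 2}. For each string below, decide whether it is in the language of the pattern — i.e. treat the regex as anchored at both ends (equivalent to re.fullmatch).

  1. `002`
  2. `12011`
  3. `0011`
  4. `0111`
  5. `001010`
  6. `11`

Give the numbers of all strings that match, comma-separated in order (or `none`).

1. `002` → no match
2. `12011` → no match
3. `0011` → match
4. `0111` → match
5. `001010` → no match
6. `11` → no match

3, 4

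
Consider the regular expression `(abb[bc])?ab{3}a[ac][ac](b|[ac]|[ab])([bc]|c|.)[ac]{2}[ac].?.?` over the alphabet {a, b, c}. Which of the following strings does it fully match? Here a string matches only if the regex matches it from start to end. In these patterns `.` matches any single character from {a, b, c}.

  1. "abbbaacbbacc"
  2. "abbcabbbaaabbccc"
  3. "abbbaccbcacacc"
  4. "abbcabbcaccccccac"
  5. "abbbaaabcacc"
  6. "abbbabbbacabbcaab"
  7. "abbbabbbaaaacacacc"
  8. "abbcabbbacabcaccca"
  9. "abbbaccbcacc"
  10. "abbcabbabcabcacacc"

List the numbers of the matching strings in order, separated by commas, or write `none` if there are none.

1 → match
2 → match
3 → match
4 → no match
5 → match
6 → match
7 → match
8 → match
9 → match
10 → no match

1, 2, 3, 5, 6, 7, 8, 9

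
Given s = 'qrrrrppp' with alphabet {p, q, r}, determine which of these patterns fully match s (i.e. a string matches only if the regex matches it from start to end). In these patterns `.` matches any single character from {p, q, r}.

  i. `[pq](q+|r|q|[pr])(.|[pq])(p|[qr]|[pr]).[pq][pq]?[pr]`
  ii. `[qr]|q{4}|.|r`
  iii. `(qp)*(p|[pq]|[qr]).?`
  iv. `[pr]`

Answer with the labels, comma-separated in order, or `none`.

i → match
ii → no match
iii → no match
iv → no match

i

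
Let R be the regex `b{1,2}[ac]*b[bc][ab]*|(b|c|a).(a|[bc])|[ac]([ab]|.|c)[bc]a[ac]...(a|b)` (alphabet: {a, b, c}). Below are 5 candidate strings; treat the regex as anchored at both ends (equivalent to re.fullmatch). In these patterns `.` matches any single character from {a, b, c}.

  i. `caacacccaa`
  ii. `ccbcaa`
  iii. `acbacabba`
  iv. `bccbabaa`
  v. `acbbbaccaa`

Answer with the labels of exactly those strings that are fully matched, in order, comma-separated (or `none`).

iii

i → no match
ii → no match
iii → match
iv → no match
v → no match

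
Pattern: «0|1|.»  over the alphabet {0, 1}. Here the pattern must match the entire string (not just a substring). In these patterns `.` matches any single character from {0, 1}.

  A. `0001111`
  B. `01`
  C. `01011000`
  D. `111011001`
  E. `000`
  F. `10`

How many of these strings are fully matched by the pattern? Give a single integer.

0

A → no match
B → no match
C → no match
D → no match
E → no match
F → no match
Total matched: 0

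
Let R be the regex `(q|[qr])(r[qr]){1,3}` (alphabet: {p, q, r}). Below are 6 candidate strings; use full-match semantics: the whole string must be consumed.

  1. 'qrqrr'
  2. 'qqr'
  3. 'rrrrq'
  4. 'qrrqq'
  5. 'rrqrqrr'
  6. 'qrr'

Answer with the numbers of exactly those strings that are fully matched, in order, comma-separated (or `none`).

1 → match
2 → no match
3 → match
4 → no match
5 → match
6 → match

1, 3, 5, 6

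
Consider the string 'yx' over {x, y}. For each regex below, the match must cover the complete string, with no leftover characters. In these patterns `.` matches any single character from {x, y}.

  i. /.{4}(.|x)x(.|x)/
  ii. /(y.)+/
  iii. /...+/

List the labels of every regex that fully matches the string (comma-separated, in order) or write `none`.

ii

i → no match
ii → match
iii → no match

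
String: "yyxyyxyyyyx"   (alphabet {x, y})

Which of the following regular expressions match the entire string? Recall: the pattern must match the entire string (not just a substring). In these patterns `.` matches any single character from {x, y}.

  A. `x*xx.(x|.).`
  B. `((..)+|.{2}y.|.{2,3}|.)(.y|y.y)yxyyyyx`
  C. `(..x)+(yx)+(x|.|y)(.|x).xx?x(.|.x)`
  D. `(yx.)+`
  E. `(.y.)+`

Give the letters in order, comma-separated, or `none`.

A → no match
B → match
C → no match
D → no match — must start with "yx"
E → no match

B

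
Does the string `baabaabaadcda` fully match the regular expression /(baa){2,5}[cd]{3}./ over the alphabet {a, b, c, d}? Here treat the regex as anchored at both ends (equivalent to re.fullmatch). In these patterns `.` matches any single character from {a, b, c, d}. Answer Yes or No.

Yes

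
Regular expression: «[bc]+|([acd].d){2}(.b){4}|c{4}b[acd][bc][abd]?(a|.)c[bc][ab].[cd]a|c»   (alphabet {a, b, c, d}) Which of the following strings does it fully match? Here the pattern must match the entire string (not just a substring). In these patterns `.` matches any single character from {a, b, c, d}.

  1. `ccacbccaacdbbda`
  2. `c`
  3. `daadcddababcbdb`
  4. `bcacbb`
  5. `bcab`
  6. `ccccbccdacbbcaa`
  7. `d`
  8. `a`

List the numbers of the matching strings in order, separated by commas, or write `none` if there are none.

2

1 → no match
2 → match
3 → no match
4 → no match
5 → no match
6 → no match
7 → no match
8 → no match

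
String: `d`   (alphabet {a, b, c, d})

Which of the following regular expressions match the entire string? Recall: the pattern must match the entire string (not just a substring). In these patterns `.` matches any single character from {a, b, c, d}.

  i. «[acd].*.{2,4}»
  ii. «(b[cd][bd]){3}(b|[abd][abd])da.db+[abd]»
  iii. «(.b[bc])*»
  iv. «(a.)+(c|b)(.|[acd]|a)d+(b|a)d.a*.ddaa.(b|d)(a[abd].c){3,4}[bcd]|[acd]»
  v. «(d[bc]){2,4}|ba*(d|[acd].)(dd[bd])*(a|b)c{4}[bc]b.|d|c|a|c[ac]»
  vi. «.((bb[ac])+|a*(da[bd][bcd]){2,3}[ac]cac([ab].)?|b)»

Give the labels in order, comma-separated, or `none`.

i → no match
ii → no match — must start with `b`
iii → no match
iv → match
v → match
vi → no match

iv, v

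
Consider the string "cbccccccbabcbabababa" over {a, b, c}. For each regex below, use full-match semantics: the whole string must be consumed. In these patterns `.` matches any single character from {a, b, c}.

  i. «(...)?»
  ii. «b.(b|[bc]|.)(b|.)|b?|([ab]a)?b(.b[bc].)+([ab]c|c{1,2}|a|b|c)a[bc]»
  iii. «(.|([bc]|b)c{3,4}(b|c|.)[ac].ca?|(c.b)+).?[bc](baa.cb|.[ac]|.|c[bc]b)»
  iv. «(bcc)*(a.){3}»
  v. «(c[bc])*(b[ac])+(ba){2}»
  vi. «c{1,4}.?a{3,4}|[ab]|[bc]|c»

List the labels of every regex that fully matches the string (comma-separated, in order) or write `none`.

v

i → no match
ii → no match
iii → no match
iv → no match
v → match
vi → no match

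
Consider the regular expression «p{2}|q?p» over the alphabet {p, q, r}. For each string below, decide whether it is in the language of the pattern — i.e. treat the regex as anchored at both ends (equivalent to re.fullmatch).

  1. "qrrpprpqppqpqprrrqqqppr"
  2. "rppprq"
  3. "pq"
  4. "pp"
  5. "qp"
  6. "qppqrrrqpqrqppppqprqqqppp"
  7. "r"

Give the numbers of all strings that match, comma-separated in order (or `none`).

1 → no match — must end with "p"
2 → no match — must end with "p"
3 → no match — must end with "p"
4 → match
5 → match
6 → no match
7 → no match — must end with "p"

4, 5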